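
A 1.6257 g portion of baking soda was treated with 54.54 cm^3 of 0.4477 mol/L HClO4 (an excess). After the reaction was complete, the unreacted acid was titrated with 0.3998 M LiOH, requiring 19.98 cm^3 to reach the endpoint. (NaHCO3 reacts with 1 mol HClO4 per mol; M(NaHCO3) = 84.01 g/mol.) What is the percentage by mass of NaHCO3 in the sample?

Total n(HClO4) added = 0.4477 x 0.05454 = 0.02442 mol.
n(LiOH) used = 0.3998 x 0.01998 = 0.007988 mol, which equals the excess n(HClO4).
So n(HClO4) consumed by the sample = 0.02442 - 0.007988 = 0.01643 mol.
n(NaHCO3) = 0.01643 / 1 = 0.01643 mol.
mass NaHCO3 = 0.01643 x 84.01 = 1.380 g, so %NaHCO3 = 1.380/1.6257 x 100 = 84.9%.

84.9%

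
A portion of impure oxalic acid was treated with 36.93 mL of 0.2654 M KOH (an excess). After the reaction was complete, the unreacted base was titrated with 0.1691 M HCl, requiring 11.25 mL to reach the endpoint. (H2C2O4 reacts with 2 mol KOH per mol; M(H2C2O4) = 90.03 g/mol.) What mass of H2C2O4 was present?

0.356 g

Total n(KOH) added = 0.2654 x 0.03693 = 0.009801 mol.
n(HCl) used = 0.1691 x 0.01125 = 0.001902 mol, which equals the excess n(KOH).
So n(KOH) consumed by the sample = 0.009801 - 0.001902 = 0.007899 mol.
n(H2C2O4) = 0.007899 / 2 = 0.003949 mol.
mass = 0.003949 mol x 90.03 g/mol = 0.356 g.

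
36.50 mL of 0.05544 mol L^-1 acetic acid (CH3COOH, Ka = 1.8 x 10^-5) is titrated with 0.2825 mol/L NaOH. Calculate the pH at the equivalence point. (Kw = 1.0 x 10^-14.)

8.71

n(CH3COOH) = 0.05544 x 0.03650 = 0.002024 mol; V(NaOH) at equivalence = 0.002024/0.2825 = 0.007163 L.
At equivalence all the acid is converted to CH3COO-; total volume = 0.03650 + 0.007163 = 0.04366 L, so [CH3COO-] = 0.002024/0.04366 = 0.04634 M.
Kb = Kw/Ka = 1.0e-14 / 1.8 x 10^-5 = 5.56e-10.
[OH^-] = sqrt(Kb x [CH3COO-]) = sqrt(5.56e-10 x 0.04634) = 5.07e-6 M.
pOH = 5.29, so pH = 14.00 - 5.29 = 8.71.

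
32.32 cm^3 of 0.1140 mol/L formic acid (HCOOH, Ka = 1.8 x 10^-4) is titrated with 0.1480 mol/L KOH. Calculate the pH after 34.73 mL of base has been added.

n(acid) = 0.1140 x 0.03232 = 0.003684 mol; n(KOH) added = 0.1480 x 0.03473 = 0.005140 mol.
Base is in excess by 0.005140 - 0.003684 = 0.001456 mol in a total volume of 0.06705 L.
[OH^-] = 0.001456/0.06705 = 0.02171 M, so pOH = 1.66 and pH = 14.00 - 1.66 = 12.34.

12.34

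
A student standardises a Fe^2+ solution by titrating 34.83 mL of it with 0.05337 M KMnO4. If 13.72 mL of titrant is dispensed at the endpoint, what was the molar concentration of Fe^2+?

0.105 M

n(KMnO4) = 0.05337 x 0.01372 = 0.0007322 mol.
From the balanced equation, 1 mol KMnO4 reacts with 5 mol Fe^2+, so n(Fe^2+) = 0.0007322 x 5/1 = 0.003661 mol.
[Fe^2+] = 0.003661 / 0.03483 L = 0.105 M.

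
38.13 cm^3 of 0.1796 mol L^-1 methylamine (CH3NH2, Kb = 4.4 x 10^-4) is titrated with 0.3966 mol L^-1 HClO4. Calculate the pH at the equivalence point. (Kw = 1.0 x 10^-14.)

n(CH3NH2) = 0.1796 x 0.03813 = 0.006848 mol; V(HClO4) at equivalence = 0.006848/0.3966 = 0.01727 L.
At equivalence the base is fully converted to CH3NH3+; total volume = 0.05540 L, so [CH3NH3+] = 0.006848/0.05540 = 0.1236 M.
Ka(CH3NH3+) = Kw/Kb = 1.0e-14 / 4.4 x 10^-4 = 2.27e-11.
[H^+] = sqrt(Ka x [CH3NH3+]) = sqrt(2.27e-11 x 0.1236) = 1.68e-6 M.
pH = -log(1.68e-6) = 5.78.

5.78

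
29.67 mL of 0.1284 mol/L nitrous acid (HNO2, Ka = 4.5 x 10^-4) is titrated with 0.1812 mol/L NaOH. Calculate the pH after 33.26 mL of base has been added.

n(acid) = 0.1284 x 0.02967 = 0.003810 mol; n(NaOH) added = 0.1812 x 0.03326 = 0.006027 mol.
Base is in excess by 0.006027 - 0.003810 = 0.002217 mol in a total volume of 0.06293 L.
[OH^-] = 0.002217/0.06293 = 0.03523 M, so pOH = 1.45 and pH = 14.00 - 1.45 = 12.55.

12.55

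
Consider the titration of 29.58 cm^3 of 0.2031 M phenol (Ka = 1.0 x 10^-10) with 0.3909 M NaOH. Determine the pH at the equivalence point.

n(C6H5OH) = 0.2031 x 0.02958 = 0.006008 mol; V(NaOH) at equivalence = 0.006008/0.3909 = 0.01537 L.
At equivalence all the acid is converted to C6H5O-; total volume = 0.02958 + 0.01537 = 0.04495 L, so [C6H5O-] = 0.006008/0.04495 = 0.1337 M.
Kb = Kw/Ka = 1.0e-14 / 1.0 x 10^-10 = 0.000100.
[OH^-] = sqrt(Kb x [C6H5O-]) = sqrt(0.000100 x 0.1337) = 0.00366 M.
pOH = 2.44, so pH = 14.00 - 2.44 = 11.56.

11.56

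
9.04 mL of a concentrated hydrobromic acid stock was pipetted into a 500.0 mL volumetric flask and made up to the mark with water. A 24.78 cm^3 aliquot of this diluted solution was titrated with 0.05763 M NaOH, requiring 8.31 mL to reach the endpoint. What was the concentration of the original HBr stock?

1.07 M

n(NaOH) = 0.05763 x 0.008310 = 0.0004789 mol.
n(HBr) in the aliquot = 0.0004789 mol.
[diluted HBr] = 0.0004789 / 0.02478 = 0.01933 M.
Dilution factor = 500.0/9.040 = 55.31, so [stock] = 0.01933 x 55.31 = 1.07 M.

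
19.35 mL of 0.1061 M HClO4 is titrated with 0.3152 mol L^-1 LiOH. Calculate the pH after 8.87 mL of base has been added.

n(acid) = 0.1061 x 0.01935 = 0.002053 mol; n(LiOH) added = 0.3152 x 0.008870 = 0.002796 mol.
Base is in excess by 0.002796 - 0.002053 = 0.0007428 mol in a total volume of 0.02822 L.
[OH^-] = 0.0007428/0.02822 = 0.02632 M, so pOH = 1.58 and pH = 14.00 - 1.58 = 12.42.

12.42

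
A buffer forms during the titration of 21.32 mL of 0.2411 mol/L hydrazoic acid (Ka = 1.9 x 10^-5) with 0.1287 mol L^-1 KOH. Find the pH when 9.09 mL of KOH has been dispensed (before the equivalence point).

Initial n(HN3) = 0.2411 x 0.02132 = 0.005140 mol.
n(KOH) added = 0.1287 x 0.009090 = 0.001170 mol, converting that many moles of HN3 to N3-.
Remaining n(HN3) = 0.003970 mol; n(N3-) = 0.001170 mol.
By Henderson-Hasselbalch, pH = pKa + log([A^-]/[HA]) = 4.72 + log(0.001170/0.003970) = 4.72 + (-0.53) = 4.19.

4.19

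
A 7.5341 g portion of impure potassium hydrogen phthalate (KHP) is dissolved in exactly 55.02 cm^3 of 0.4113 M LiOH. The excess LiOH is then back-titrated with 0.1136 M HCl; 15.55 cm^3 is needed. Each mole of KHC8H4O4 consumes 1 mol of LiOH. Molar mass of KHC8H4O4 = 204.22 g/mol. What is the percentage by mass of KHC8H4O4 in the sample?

Total n(LiOH) added = 0.4113 x 0.05502 = 0.02263 mol.
n(HCl) used = 0.1136 x 0.01555 = 0.001766 mol, which equals the excess n(LiOH).
So n(LiOH) consumed by the sample = 0.02263 - 0.001766 = 0.02086 mol.
n(KHC8H4O4) = 0.02086 / 1 = 0.02086 mol.
mass KHC8H4O4 = 0.02086 x 204.22 = 4.261 g, so %KHC8H4O4 = 4.261/7.5341 x 100 = 56.6%.

56.6%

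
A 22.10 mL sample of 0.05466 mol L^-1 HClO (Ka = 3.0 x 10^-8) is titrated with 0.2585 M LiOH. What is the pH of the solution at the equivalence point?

10.09

n(HClO) = 0.05466 x 0.02210 = 0.001208 mol; V(LiOH) at equivalence = 0.001208/0.2585 = 0.004673 L.
At equivalence all the acid is converted to ClO-; total volume = 0.02210 + 0.004673 = 0.02677 L, so [ClO-] = 0.001208/0.02677 = 0.04512 M.
Kb = Kw/Ka = 1.0e-14 / 3.0 x 10^-8 = 3.33e-7.
[OH^-] = sqrt(Kb x [ClO-]) = sqrt(3.33e-7 x 0.04512) = 0.000123 M.
pOH = 3.91, so pH = 14.00 - 3.91 = 10.09.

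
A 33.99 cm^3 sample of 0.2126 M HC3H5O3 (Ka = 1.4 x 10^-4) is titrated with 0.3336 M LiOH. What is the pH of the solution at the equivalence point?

n(HC3H5O3) = 0.2126 x 0.03399 = 0.007226 mol; V(LiOH) at equivalence = 0.007226/0.3336 = 0.02166 L.
At equivalence all the acid is converted to C3H5O3-; total volume = 0.03399 + 0.02166 = 0.05565 L, so [C3H5O3-] = 0.007226/0.05565 = 0.1298 M.
Kb = Kw/Ka = 1.0e-14 / 1.4 x 10^-4 = 7.14e-11.
[OH^-] = sqrt(Kb x [C3H5O3-]) = sqrt(7.14e-11 x 0.1298) = 3.05e-6 M.
pOH = 5.52, so pH = 14.00 - 5.52 = 8.48.

8.48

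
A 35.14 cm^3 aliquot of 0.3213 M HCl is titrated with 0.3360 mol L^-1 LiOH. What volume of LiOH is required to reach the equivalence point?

n(HCl) = 0.3213 mol/L x 0.03514 L = 0.01129 mol.
At equivalence n(LiOH) = n(HCl) = 0.01129 mol.
V(LiOH) = 0.01129 / 0.3360 = 0.03360 L = 33.6 mL.

33.6 mL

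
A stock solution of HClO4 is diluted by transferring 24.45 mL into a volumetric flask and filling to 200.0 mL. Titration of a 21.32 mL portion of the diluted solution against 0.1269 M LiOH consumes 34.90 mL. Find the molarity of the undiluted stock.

1.70 M

n(LiOH) = 0.1269 x 0.03490 = 0.004429 mol.
n(HClO4) in the aliquot = 0.004429 mol.
[diluted HClO4] = 0.004429 / 0.02132 = 0.2077 M.
Dilution factor = 200.0/24.45 = 8.180, so [stock] = 0.2077 x 8.180 = 1.70 M.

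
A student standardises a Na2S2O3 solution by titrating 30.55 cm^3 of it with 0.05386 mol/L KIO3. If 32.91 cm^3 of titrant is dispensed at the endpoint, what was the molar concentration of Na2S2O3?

0.348 M

n(KIO3) = 0.05386 x 0.03291 = 0.001773 mol.
From the balanced equation, 1 mol KIO3 reacts with 6 mol Na2S2O3, so n(Na2S2O3) = 0.001773 x 6/1 = 0.01064 mol.
[Na2S2O3] = 0.01064 / 0.03055 L = 0.348 M.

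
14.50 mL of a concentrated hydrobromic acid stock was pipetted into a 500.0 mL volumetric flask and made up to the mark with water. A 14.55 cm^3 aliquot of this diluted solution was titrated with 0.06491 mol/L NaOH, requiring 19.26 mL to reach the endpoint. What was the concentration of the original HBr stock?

n(NaOH) = 0.06491 x 0.01926 = 0.001250 mol.
n(HBr) in the aliquot = 0.001250 mol.
[diluted HBr] = 0.001250 / 0.01455 = 0.08592 M.
Dilution factor = 500.0/14.50 = 34.48, so [stock] = 0.08592 x 34.48 = 2.96 M.

2.96 M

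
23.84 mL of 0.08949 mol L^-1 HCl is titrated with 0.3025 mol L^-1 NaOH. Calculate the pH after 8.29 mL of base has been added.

n(acid) = 0.08949 x 0.02384 = 0.002133 mol; n(NaOH) added = 0.3025 x 0.008290 = 0.002508 mol.
Base is in excess by 0.002508 - 0.002133 = 0.0003743 mol in a total volume of 0.03213 L.
[OH^-] = 0.0003743/0.03213 = 0.01165 M, so pOH = 1.93 and pH = 14.00 - 1.93 = 12.07.

12.07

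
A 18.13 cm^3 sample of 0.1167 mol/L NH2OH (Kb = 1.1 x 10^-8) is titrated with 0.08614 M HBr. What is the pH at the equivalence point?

n(NH2OH) = 0.1167 x 0.01813 = 0.002116 mol; V(HBr) at equivalence = 0.002116/0.08614 = 0.02456 L.
At equivalence the base is fully converted to NH3OH+; total volume = 0.04269 L, so [NH3OH+] = 0.002116/0.04269 = 0.04956 M.
Ka(NH3OH+) = Kw/Kb = 1.0e-14 / 1.1 x 10^-8 = 9.09e-7.
[H^+] = sqrt(Ka x [NH3OH+]) = sqrt(9.09e-7 x 0.04956) = 0.000212 M.
pH = -log(0.000212) = 3.67.

3.67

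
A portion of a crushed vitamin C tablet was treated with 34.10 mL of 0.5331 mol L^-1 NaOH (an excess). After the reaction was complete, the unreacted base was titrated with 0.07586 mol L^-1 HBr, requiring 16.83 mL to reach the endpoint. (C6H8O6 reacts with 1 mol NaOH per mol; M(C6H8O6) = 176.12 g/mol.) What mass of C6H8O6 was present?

2.98 g

Total n(NaOH) added = 0.5331 x 0.03410 = 0.01818 mol.
n(HBr) used = 0.07586 x 0.01683 = 0.001277 mol, which equals the excess n(NaOH).
So n(NaOH) consumed by the sample = 0.01818 - 0.001277 = 0.01690 mol.
n(C6H8O6) = 0.01690 / 1 = 0.01690 mol.
mass = 0.01690 mol x 176.12 g/mol = 2.98 g.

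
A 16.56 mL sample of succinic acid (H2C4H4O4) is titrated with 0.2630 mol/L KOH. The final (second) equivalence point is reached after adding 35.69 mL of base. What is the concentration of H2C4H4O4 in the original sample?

n(KOH) = 0.2630 x 0.03569 = 0.009386 mol.
At the final (second) equivalence point, 2 mol OH^- react per mol H2C4H4O4, so n(H2C4H4O4) = 0.009386 / 2 = 0.004693 mol.
[H2C4H4O4] = 0.004693 / 0.01656 L = 0.283 M.

0.283 M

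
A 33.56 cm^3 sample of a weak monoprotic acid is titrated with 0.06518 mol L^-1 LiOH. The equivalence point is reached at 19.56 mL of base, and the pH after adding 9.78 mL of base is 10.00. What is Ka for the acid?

9.78 mL is half of the equivalence volume, so this is the half-equivalence point where [HA] = [A^-].
At half-equivalence pH = pKa, so pKa = 10.00.
Ka = 10^(-10.00) = 1.0 x 10^-10.

1.0 x 10^-10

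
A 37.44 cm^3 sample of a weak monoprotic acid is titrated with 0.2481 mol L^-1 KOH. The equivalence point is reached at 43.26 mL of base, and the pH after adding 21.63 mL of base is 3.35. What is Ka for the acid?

4.5 x 10^-4

21.63 mL is half of the equivalence volume, so this is the half-equivalence point where [HA] = [A^-].
At half-equivalence pH = pKa, so pKa = 3.35.
Ka = 10^(-3.35) = 4.5 x 10^-4.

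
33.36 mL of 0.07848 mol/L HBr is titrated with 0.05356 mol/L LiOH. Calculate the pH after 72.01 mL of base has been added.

12.07

n(acid) = 0.07848 x 0.03336 = 0.002618 mol; n(LiOH) added = 0.05356 x 0.07201 = 0.003857 mol.
Base is in excess by 0.003857 - 0.002618 = 0.001239 mol in a total volume of 0.1054 L.
[OH^-] = 0.001239/0.1054 = 0.01176 M, so pOH = 1.93 and pH = 14.00 - 1.93 = 12.07.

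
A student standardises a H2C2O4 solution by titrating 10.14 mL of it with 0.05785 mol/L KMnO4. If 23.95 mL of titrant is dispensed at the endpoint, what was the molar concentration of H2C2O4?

n(KMnO4) = 0.05785 x 0.02395 = 0.001386 mol.
From the balanced equation, 2 mol KMnO4 reacts with 5 mol H2C2O4, so n(H2C2O4) = 0.001386 x 5/2 = 0.003464 mol.
[H2C2O4] = 0.003464 / 0.01014 L = 0.342 M.

0.342 M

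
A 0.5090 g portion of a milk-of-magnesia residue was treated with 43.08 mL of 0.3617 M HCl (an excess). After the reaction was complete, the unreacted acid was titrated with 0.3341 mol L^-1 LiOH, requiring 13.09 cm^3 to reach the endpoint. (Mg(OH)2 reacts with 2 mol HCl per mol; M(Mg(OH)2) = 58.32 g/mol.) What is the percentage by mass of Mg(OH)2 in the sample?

64.2%

Total n(HCl) added = 0.3617 x 0.04308 = 0.01558 mol.
n(LiOH) used = 0.3341 x 0.01309 = 0.004373 mol, which equals the excess n(HCl).
So n(HCl) consumed by the sample = 0.01558 - 0.004373 = 0.01121 mol.
n(Mg(OH)2) = 0.01121 / 2 = 0.005604 mol.
mass Mg(OH)2 = 0.005604 x 58.32 = 0.3268 g, so %Mg(OH)2 = 0.3268/0.5090 x 100 = 64.2%.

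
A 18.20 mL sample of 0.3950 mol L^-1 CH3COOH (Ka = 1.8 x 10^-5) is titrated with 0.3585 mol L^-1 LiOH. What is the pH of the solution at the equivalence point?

9.01

n(CH3COOH) = 0.3950 x 0.01820 = 0.007189 mol; V(LiOH) at equivalence = 0.007189/0.3585 = 0.02005 L.
At equivalence all the acid is converted to CH3COO-; total volume = 0.01820 + 0.02005 = 0.03825 L, so [CH3COO-] = 0.007189/0.03825 = 0.1879 M.
Kb = Kw/Ka = 1.0e-14 / 1.8 x 10^-5 = 5.56e-10.
[OH^-] = sqrt(Kb x [CH3COO-]) = sqrt(5.56e-10 x 0.1879) = 1.02e-5 M.
pOH = 4.99, so pH = 14.00 - 4.99 = 9.01.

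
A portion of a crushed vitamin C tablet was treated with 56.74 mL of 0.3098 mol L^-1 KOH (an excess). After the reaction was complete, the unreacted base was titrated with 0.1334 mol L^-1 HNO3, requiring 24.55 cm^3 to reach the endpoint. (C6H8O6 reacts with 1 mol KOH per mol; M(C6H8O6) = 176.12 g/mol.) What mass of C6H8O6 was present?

2.52 g

Total n(KOH) added = 0.3098 x 0.05674 = 0.01758 mol.
n(HNO3) used = 0.1334 x 0.02455 = 0.003275 mol, which equals the excess n(KOH).
So n(KOH) consumed by the sample = 0.01758 - 0.003275 = 0.01430 mol.
n(C6H8O6) = 0.01430 / 1 = 0.01430 mol.
mass = 0.01430 mol x 176.12 g/mol = 2.52 g.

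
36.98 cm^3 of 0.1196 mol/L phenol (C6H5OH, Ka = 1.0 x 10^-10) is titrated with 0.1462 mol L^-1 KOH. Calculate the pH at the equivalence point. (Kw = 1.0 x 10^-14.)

11.41

n(C6H5OH) = 0.1196 x 0.03698 = 0.004423 mol; V(KOH) at equivalence = 0.004423/0.1462 = 0.03025 L.
At equivalence all the acid is converted to C6H5O-; total volume = 0.03698 + 0.03025 = 0.06723 L, so [C6H5O-] = 0.004423/0.06723 = 0.06578 M.
Kb = Kw/Ka = 1.0e-14 / 1.0 x 10^-10 = 0.000100.
[OH^-] = sqrt(Kb x [C6H5O-]) = sqrt(0.000100 x 0.06578) = 0.00256 M.
pOH = 2.59, so pH = 14.00 - 2.59 = 11.41.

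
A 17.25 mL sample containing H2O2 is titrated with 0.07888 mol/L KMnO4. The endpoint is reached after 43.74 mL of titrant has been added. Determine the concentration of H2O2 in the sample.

0.500 M

n(KMnO4) = 0.07888 x 0.04374 = 0.003450 mol.
From the balanced equation, 2 mol KMnO4 reacts with 5 mol H2O2, so n(H2O2) = 0.003450 x 5/2 = 0.008626 mol.
[H2O2] = 0.008626 / 0.01725 L = 0.500 M.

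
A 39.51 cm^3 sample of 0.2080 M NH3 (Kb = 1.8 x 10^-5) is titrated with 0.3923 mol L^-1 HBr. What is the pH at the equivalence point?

5.06

n(NH3) = 0.2080 x 0.03951 = 0.008218 mol; V(HBr) at equivalence = 0.008218/0.3923 = 0.02095 L.
At equivalence the base is fully converted to NH4+; total volume = 0.06046 L, so [NH4+] = 0.008218/0.06046 = 0.1359 M.
Ka(NH4+) = Kw/Kb = 1.0e-14 / 1.8 x 10^-5 = 5.56e-10.
[H^+] = sqrt(Ka x [NH4+]) = sqrt(5.56e-10 x 0.1359) = 8.69e-6 M.
pH = -log(8.69e-6) = 5.06.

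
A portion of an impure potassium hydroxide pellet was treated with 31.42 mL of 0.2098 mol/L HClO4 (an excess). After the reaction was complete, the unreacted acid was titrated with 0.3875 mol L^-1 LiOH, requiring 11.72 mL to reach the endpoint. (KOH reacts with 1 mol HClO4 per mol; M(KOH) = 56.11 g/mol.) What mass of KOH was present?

Total n(HClO4) added = 0.2098 x 0.03142 = 0.006592 mol.
n(LiOH) used = 0.3875 x 0.01172 = 0.004542 mol, which equals the excess n(HClO4).
So n(HClO4) consumed by the sample = 0.006592 - 0.004542 = 0.002050 mol.
n(KOH) = 0.002050 / 1 = 0.002050 mol.
mass = 0.002050 mol x 56.11 g/mol = 0.115 g.

0.115 g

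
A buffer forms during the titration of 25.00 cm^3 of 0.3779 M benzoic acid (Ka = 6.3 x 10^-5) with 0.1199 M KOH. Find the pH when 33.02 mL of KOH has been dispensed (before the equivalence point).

Initial n(C6H5COOH) = 0.3779 x 0.02500 = 0.009447 mol.
n(KOH) added = 0.1199 x 0.03302 = 0.003959 mol, converting that many moles of C6H5COOH to C6H5COO-.
Remaining n(C6H5COOH) = 0.005488 mol; n(C6H5COO-) = 0.003959 mol.
By Henderson-Hasselbalch, pH = pKa + log([A^-]/[HA]) = 4.20 + log(0.003959/0.005488) = 4.20 + (-0.14) = 4.06.

4.06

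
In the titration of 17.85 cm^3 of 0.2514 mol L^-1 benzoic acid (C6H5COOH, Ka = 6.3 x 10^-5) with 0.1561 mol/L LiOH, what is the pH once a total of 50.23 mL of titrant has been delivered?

12.69

n(acid) = 0.2514 x 0.01785 = 0.004487 mol; n(LiOH) added = 0.1561 x 0.05023 = 0.007841 mol.
Base is in excess by 0.007841 - 0.004487 = 0.003353 mol in a total volume of 0.06808 L.
[OH^-] = 0.003353/0.06808 = 0.04926 M, so pOH = 1.31 and pH = 14.00 - 1.31 = 12.69.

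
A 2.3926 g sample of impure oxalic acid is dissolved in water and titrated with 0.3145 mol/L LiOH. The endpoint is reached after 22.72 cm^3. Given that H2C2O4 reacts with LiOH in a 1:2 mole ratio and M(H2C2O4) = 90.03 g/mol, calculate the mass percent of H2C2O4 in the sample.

13.4%

n(LiOH) = 0.3145 x 0.02272 = 0.007145 mol.
n(H2C2O4) = 0.007145 / 2 = 0.003573 mol.
mass of H2C2O4 = 0.003573 x 90.03 = 0.3217 g.
% purity = 0.3217 / 2.3926 x 100 = 13.4%.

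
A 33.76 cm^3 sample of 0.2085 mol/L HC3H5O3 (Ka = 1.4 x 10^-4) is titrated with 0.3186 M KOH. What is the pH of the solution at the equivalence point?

n(HC3H5O3) = 0.2085 x 0.03376 = 0.007039 mol; V(KOH) at equivalence = 0.007039/0.3186 = 0.02209 L.
At equivalence all the acid is converted to C3H5O3-; total volume = 0.03376 + 0.02209 = 0.05585 L, so [C3H5O3-] = 0.007039/0.05585 = 0.1260 M.
Kb = Kw/Ka = 1.0e-14 / 1.4 x 10^-4 = 7.14e-11.
[OH^-] = sqrt(Kb x [C3H5O3-]) = sqrt(7.14e-11 x 0.1260) = 3.00e-6 M.
pOH = 5.52, so pH = 14.00 - 5.52 = 8.48.

8.48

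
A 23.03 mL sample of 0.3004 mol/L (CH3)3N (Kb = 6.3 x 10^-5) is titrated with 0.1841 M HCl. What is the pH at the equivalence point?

5.37

n((CH3)3N) = 0.3004 x 0.02303 = 0.006918 mol; V(HCl) at equivalence = 0.006918/0.1841 = 0.03758 L.
At equivalence the base is fully converted to (CH3)3NH+; total volume = 0.06061 L, so [(CH3)3NH+] = 0.006918/0.06061 = 0.1141 M.
Ka((CH3)3NH+) = Kw/Kb = 1.0e-14 / 6.3 x 10^-5 = 1.59e-10.
[H^+] = sqrt(Ka x [(CH3)3NH+]) = sqrt(1.59e-10 x 0.1141) = 4.26e-6 M.
pH = -log(4.26e-6) = 5.37.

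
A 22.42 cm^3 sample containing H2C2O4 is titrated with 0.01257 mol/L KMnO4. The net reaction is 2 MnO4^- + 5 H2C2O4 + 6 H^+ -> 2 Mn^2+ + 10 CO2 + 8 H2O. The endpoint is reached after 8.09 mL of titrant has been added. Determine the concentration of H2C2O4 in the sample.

0.0113 M

n(KMnO4) = 0.01257 x 0.008090 = 0.0001017 mol.
From the balanced equation, 2 mol KMnO4 reacts with 5 mol H2C2O4, so n(H2C2O4) = 0.0001017 x 5/2 = 0.0002542 mol.
[H2C2O4] = 0.0002542 / 0.02242 L = 0.0113 M.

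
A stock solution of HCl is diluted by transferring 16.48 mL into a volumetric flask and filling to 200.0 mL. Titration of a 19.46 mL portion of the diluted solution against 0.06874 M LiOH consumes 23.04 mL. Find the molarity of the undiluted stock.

n(LiOH) = 0.06874 x 0.02304 = 0.001584 mol.
n(HCl) in the aliquot = 0.001584 mol.
[diluted HCl] = 0.001584 / 0.01946 = 0.08139 M.
Dilution factor = 200.0/16.48 = 12.14, so [stock] = 0.08139 x 12.14 = 0.988 M.

0.988 M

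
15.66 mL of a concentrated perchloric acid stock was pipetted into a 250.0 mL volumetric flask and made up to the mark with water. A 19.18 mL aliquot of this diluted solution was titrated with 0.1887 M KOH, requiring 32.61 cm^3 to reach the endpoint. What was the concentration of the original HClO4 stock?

5.12 M

n(KOH) = 0.1887 x 0.03261 = 0.006154 mol.
n(HClO4) in the aliquot = 0.006154 mol.
[diluted HClO4] = 0.006154 / 0.01918 = 0.3208 M.
Dilution factor = 250.0/15.66 = 15.96, so [stock] = 0.3208 x 15.96 = 5.12 M.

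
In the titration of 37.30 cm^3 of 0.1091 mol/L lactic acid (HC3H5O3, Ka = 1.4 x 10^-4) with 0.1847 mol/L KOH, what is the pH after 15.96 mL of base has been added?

4.27

Initial n(HC3H5O3) = 0.1091 x 0.03730 = 0.004069 mol.
n(KOH) added = 0.1847 x 0.01596 = 0.002948 mol, converting that many moles of HC3H5O3 to C3H5O3-.
Remaining n(HC3H5O3) = 0.001122 mol; n(C3H5O3-) = 0.002948 mol.
By Henderson-Hasselbalch, pH = pKa + log([A^-]/[HA]) = 3.85 + log(0.002948/0.001122) = 3.85 + (+0.42) = 4.27.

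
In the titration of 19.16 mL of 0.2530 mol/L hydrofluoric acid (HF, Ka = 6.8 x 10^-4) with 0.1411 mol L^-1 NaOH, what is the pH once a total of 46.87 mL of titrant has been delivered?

12.43

n(acid) = 0.2530 x 0.01916 = 0.004847 mol; n(NaOH) added = 0.1411 x 0.04687 = 0.006613 mol.
Base is in excess by 0.006613 - 0.004847 = 0.001766 mol in a total volume of 0.06603 L.
[OH^-] = 0.001766/0.06603 = 0.02674 M, so pOH = 1.57 and pH = 14.00 - 1.57 = 12.43.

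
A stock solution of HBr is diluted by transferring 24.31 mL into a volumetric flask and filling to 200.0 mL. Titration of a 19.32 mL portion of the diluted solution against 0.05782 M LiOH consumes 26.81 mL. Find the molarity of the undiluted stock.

0.660 M

n(LiOH) = 0.05782 x 0.02681 = 0.001550 mol.
n(HBr) in the aliquot = 0.001550 mol.
[diluted HBr] = 0.001550 / 0.01932 = 0.08024 M.
Dilution factor = 200.0/24.31 = 8.227, so [stock] = 0.08024 x 8.227 = 0.660 M.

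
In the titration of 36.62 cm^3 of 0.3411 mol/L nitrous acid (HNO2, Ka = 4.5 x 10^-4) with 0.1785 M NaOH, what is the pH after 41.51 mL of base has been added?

Initial n(HNO2) = 0.3411 x 0.03662 = 0.01249 mol.
n(NaOH) added = 0.1785 x 0.04151 = 0.007410 mol, converting that many moles of HNO2 to NO2-.
Remaining n(HNO2) = 0.005082 mol; n(NO2-) = 0.007410 mol.
By Henderson-Hasselbalch, pH = pKa + log([A^-]/[HA]) = 3.35 + log(0.007410/0.005082) = 3.35 + (+0.16) = 3.51.

3.51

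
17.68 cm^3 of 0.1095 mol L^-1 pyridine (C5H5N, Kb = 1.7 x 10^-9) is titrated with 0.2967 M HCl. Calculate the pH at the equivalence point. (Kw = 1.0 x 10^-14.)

n(C5H5N) = 0.1095 x 0.01768 = 0.001936 mol; V(HCl) at equivalence = 0.001936/0.2967 = 0.006525 L.
At equivalence the base is fully converted to C5H5NH+; total volume = 0.02420 L, so [C5H5NH+] = 0.001936/0.02420 = 0.07998 M.
Ka(C5H5NH+) = Kw/Kb = 1.0e-14 / 1.7 x 10^-9 = 5.88e-6.
[H^+] = sqrt(Ka x [C5H5NH+]) = sqrt(5.88e-6 x 0.07998) = 0.000686 M.
pH = -log(0.000686) = 3.16.

3.16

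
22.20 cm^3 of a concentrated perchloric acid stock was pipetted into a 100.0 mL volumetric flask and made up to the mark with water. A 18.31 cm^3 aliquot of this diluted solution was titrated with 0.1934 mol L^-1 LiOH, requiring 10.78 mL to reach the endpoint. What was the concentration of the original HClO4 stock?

n(LiOH) = 0.1934 x 0.01078 = 0.002085 mol.
n(HClO4) in the aliquot = 0.002085 mol.
[diluted HClO4] = 0.002085 / 0.01831 = 0.1139 M.
Dilution factor = 100.0/22.20 = 4.505, so [stock] = 0.1139 x 4.505 = 0.513 M.

0.513 M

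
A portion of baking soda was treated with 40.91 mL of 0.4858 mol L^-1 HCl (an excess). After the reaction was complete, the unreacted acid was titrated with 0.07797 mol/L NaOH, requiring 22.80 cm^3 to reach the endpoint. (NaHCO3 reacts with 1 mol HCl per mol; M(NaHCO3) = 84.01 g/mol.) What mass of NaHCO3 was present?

1.52 g

Total n(HCl) added = 0.4858 x 0.04091 = 0.01987 mol.
n(NaOH) used = 0.07797 x 0.02280 = 0.001778 mol, which equals the excess n(HCl).
So n(HCl) consumed by the sample = 0.01987 - 0.001778 = 0.01810 mol.
n(NaHCO3) = 0.01810 / 1 = 0.01810 mol.
mass = 0.01810 mol x 84.01 g/mol = 1.52 g.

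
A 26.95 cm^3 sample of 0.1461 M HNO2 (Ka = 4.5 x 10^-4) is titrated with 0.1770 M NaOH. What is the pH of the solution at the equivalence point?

n(HNO2) = 0.1461 x 0.02695 = 0.003937 mol; V(NaOH) at equivalence = 0.003937/0.1770 = 0.02225 L.
At equivalence all the acid is converted to NO2-; total volume = 0.02695 + 0.02225 = 0.04920 L, so [NO2-] = 0.003937/0.04920 = 0.08004 M.
Kb = Kw/Ka = 1.0e-14 / 4.5 x 10^-4 = 2.22e-11.
[OH^-] = sqrt(Kb x [NO2-]) = sqrt(2.22e-11 x 0.08004) = 1.33e-6 M.
pOH = 5.87, so pH = 14.00 - 5.87 = 8.13.

8.13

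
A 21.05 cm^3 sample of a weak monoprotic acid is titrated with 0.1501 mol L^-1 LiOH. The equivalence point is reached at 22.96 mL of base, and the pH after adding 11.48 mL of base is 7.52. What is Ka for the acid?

11.48 mL is half of the equivalence volume, so this is the half-equivalence point where [HA] = [A^-].
At half-equivalence pH = pKa, so pKa = 7.52.
Ka = 10^(-7.52) = 3.0 x 10^-8.

3.0 x 10^-8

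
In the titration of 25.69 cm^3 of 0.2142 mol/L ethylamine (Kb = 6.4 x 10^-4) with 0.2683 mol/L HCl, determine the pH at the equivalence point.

5.87

n(C2H5NH2) = 0.2142 x 0.02569 = 0.005503 mol; V(HCl) at equivalence = 0.005503/0.2683 = 0.02051 L.
At equivalence the base is fully converted to C2H5NH3+; total volume = 0.04620 L, so [C2H5NH3+] = 0.005503/0.04620 = 0.1191 M.
Ka(C2H5NH3+) = Kw/Kb = 1.0e-14 / 6.4 x 10^-4 = 1.56e-11.
[H^+] = sqrt(Ka x [C2H5NH3+]) = sqrt(1.56e-11 x 0.1191) = 1.36e-6 M.
pH = -log(1.36e-6) = 5.87.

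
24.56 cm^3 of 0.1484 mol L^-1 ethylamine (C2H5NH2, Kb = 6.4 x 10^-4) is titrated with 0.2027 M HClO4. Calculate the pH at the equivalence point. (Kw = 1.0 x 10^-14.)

n(C2H5NH2) = 0.1484 x 0.02456 = 0.003645 mol; V(HClO4) at equivalence = 0.003645/0.2027 = 0.01798 L.
At equivalence the base is fully converted to C2H5NH3+; total volume = 0.04254 L, so [C2H5NH3+] = 0.003645/0.04254 = 0.08568 M.
Ka(C2H5NH3+) = Kw/Kb = 1.0e-14 / 6.4 x 10^-4 = 1.56e-11.
[H^+] = sqrt(Ka x [C2H5NH3+]) = sqrt(1.56e-11 x 0.08568) = 1.16e-6 M.
pH = -log(1.16e-6) = 5.94.

5.94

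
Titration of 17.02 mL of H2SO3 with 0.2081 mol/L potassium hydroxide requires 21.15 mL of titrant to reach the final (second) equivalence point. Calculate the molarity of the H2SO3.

n(KOH) = 0.2081 x 0.02115 = 0.004401 mol.
At the final (second) equivalence point, 2 mol OH^- react per mol H2SO3, so n(H2SO3) = 0.004401 / 2 = 0.002201 mol.
[H2SO3] = 0.002201 / 0.01702 L = 0.129 M.

0.129 M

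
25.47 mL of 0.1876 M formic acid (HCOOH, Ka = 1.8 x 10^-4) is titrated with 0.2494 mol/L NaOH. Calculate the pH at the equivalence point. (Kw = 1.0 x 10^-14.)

n(HCOOH) = 0.1876 x 0.02547 = 0.004778 mol; V(NaOH) at equivalence = 0.004778/0.2494 = 0.01916 L.
At equivalence all the acid is converted to HCOO-; total volume = 0.02547 + 0.01916 = 0.04463 L, so [HCOO-] = 0.004778/0.04463 = 0.1071 M.
Kb = Kw/Ka = 1.0e-14 / 1.8 x 10^-4 = 5.56e-11.
[OH^-] = sqrt(Kb x [HCOO-]) = sqrt(5.56e-11 x 0.1071) = 2.44e-6 M.
pOH = 5.61, so pH = 14.00 - 5.61 = 8.39.

8.39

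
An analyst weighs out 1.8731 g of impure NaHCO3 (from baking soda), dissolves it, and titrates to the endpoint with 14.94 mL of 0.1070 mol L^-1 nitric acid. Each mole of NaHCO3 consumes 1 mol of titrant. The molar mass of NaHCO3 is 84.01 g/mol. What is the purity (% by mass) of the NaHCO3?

7.17%

n(HNO3) = 0.1070 x 0.01494 = 0.001599 mol.
n(NaHCO3) = 0.001599 / 1 = 0.001599 mol.
mass of NaHCO3 = 0.001599 x 84.01 = 0.1343 g.
% purity = 0.1343 / 1.8731 x 100 = 7.17%.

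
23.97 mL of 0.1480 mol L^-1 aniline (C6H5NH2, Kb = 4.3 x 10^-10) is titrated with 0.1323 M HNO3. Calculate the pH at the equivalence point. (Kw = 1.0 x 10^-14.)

n(C6H5NH2) = 0.1480 x 0.02397 = 0.003548 mol; V(HNO3) at equivalence = 0.003548/0.1323 = 0.02681 L.
At equivalence the base is fully converted to C6H5NH3+; total volume = 0.05078 L, so [C6H5NH3+] = 0.003548/0.05078 = 0.06986 M.
Ka(C6H5NH3+) = Kw/Kb = 1.0e-14 / 4.3 x 10^-10 = 2.33e-5.
[H^+] = sqrt(Ka x [C6H5NH3+]) = sqrt(2.33e-5 x 0.06986) = 0.00127 M.
pH = -log(0.00127) = 2.89.

2.89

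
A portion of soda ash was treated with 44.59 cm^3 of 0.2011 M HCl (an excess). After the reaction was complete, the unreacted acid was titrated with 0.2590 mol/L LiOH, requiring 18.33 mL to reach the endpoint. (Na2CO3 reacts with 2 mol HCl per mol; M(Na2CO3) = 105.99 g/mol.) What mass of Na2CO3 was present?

0.224 g

Total n(HCl) added = 0.2011 x 0.04459 = 0.008967 mol.
n(LiOH) used = 0.2590 x 0.01833 = 0.004747 mol, which equals the excess n(HCl).
So n(HCl) consumed by the sample = 0.008967 - 0.004747 = 0.004220 mol.
n(Na2CO3) = 0.004220 / 2 = 0.002110 mol.
mass = 0.002110 mol x 105.99 g/mol = 0.224 g.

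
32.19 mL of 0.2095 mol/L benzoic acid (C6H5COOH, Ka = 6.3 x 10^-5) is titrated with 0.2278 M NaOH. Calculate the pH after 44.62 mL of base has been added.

12.65

n(acid) = 0.2095 x 0.03219 = 0.006744 mol; n(NaOH) added = 0.2278 x 0.04462 = 0.01016 mol.
Base is in excess by 0.01016 - 0.006744 = 0.003421 mol in a total volume of 0.07681 L.
[OH^-] = 0.003421/0.07681 = 0.04453 M, so pOH = 1.35 and pH = 14.00 - 1.35 = 12.65.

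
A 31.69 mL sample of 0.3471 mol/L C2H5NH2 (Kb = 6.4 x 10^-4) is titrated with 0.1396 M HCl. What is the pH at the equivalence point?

n(C2H5NH2) = 0.3471 x 0.03169 = 0.01100 mol; V(HCl) at equivalence = 0.01100/0.1396 = 0.07879 L.
At equivalence the base is fully converted to C2H5NH3+; total volume = 0.1105 L, so [C2H5NH3+] = 0.01100/0.1105 = 0.09956 M.
Ka(C2H5NH3+) = Kw/Kb = 1.0e-14 / 6.4 x 10^-4 = 1.56e-11.
[H^+] = sqrt(Ka x [C2H5NH3+]) = sqrt(1.56e-11 x 0.09956) = 1.25e-6 M.
pH = -log(1.25e-6) = 5.90.

5.90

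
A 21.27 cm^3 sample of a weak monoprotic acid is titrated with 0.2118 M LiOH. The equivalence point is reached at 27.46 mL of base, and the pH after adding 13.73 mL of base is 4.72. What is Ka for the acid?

13.73 mL is half of the equivalence volume, so this is the half-equivalence point where [HA] = [A^-].
At half-equivalence pH = pKa, so pKa = 4.72.
Ka = 10^(-4.72) = 1.9 x 10^-5.

1.9 x 10^-5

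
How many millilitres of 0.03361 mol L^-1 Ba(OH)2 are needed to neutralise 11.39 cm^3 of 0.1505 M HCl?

25.5 mL

n(HCl) = 0.1505 mol/L x 0.01139 L = 0.001714 mol.
The neutralisation is 2 HCl : 1 Ba(OH)2, so n(Ba(OH)2) = 0.001714 x 1/2 = 0.0008571 mol.
V(Ba(OH)2) = 0.0008571 / 0.03361 = 0.02550 L = 25.5 mL.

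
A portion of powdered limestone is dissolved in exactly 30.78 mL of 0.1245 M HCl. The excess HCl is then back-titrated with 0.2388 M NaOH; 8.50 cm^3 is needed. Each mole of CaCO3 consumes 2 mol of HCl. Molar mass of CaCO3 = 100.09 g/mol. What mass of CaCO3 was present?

0.0902 g

Total n(HCl) added = 0.1245 x 0.03078 = 0.003832 mol.
n(NaOH) used = 0.2388 x 0.008500 = 0.002030 mol, which equals the excess n(HCl).
So n(HCl) consumed by the sample = 0.003832 - 0.002030 = 0.001802 mol.
n(CaCO3) = 0.001802 / 2 = 0.0009012 mol.
mass = 0.0009012 mol x 100.09 g/mol = 0.0902 g.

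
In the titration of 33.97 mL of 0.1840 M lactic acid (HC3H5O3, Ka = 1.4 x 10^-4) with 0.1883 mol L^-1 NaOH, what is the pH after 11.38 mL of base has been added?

Initial n(HC3H5O3) = 0.1840 x 0.03397 = 0.006250 mol.
n(NaOH) added = 0.1883 x 0.01138 = 0.002143 mol, converting that many moles of HC3H5O3 to C3H5O3-.
Remaining n(HC3H5O3) = 0.004108 mol; n(C3H5O3-) = 0.002143 mol.
By Henderson-Hasselbalch, pH = pKa + log([A^-]/[HA]) = 3.85 + log(0.002143/0.004108) = 3.85 + (-0.28) = 3.57.

3.57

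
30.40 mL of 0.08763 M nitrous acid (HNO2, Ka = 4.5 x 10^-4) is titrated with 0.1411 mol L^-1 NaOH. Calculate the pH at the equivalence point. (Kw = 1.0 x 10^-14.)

8.04

n(HNO2) = 0.08763 x 0.03040 = 0.002664 mol; V(NaOH) at equivalence = 0.002664/0.1411 = 0.01888 L.
At equivalence all the acid is converted to NO2-; total volume = 0.03040 + 0.01888 = 0.04928 L, so [NO2-] = 0.002664/0.04928 = 0.05406 M.
Kb = Kw/Ka = 1.0e-14 / 4.5 x 10^-4 = 2.22e-11.
[OH^-] = sqrt(Kb x [NO2-]) = sqrt(2.22e-11 x 0.05406) = 1.10e-6 M.
pOH = 5.96, so pH = 14.00 - 5.96 = 8.04.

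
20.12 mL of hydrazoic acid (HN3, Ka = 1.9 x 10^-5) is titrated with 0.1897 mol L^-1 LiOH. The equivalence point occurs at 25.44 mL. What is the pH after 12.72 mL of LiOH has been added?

4.72

12.72 mL is exactly half the equivalence volume (25.44/2), i.e. the half-equivalence point.
There, n(HA) = n(A^-), so pH = pKa = -log(1.9 x 10^-5) = 4.72.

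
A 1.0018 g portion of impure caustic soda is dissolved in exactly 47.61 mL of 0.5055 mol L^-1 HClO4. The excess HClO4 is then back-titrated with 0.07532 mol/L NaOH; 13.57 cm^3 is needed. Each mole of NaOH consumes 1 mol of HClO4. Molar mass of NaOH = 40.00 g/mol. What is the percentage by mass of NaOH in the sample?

Total n(HClO4) added = 0.5055 x 0.04761 = 0.02407 mol.
n(NaOH) used = 0.07532 x 0.01357 = 0.001022 mol, which equals the excess n(HClO4).
So n(HClO4) consumed by the sample = 0.02407 - 0.001022 = 0.02304 mol.
n(NaOH) = 0.02304 / 1 = 0.02304 mol.
mass NaOH = 0.02304 x 40.00 = 0.9218 g, so %NaOH = 0.9218/1.0018 x 100 = 92.0%.

92.0%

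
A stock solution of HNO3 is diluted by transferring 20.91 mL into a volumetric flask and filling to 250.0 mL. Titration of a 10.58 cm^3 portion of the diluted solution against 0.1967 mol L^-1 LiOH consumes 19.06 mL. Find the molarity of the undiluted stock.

4.24 M

n(LiOH) = 0.1967 x 0.01906 = 0.003749 mol.
n(HNO3) in the aliquot = 0.003749 mol.
[diluted HNO3] = 0.003749 / 0.01058 = 0.3544 M.
Dilution factor = 250.0/20.91 = 11.96, so [stock] = 0.3544 x 11.96 = 4.24 M.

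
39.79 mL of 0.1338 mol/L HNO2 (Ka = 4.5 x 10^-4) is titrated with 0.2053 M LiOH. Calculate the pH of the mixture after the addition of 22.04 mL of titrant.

4.10

Initial n(HNO2) = 0.1338 x 0.03979 = 0.005324 mol.
n(LiOH) added = 0.2053 x 0.02204 = 0.004525 mol, converting that many moles of HNO2 to NO2-.
Remaining n(HNO2) = 0.0007991 mol; n(NO2-) = 0.004525 mol.
By Henderson-Hasselbalch, pH = pKa + log([A^-]/[HA]) = 3.35 + log(0.004525/0.0007991) = 3.35 + (+0.75) = 4.10.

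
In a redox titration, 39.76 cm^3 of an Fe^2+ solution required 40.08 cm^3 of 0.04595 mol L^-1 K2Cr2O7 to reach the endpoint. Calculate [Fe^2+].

n(K2Cr2O7) = 0.04595 x 0.04008 = 0.001842 mol.
From the balanced equation, 1 mol K2Cr2O7 reacts with 6 mol Fe^2+, so n(Fe^2+) = 0.001842 x 6/1 = 0.01105 mol.
[Fe^2+] = 0.01105 / 0.03976 L = 0.278 M.

0.278 M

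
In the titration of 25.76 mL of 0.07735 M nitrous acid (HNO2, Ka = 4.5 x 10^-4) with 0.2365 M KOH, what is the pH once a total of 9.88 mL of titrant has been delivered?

11.98

n(acid) = 0.07735 x 0.02576 = 0.001993 mol; n(KOH) added = 0.2365 x 0.009880 = 0.002337 mol.
Base is in excess by 0.002337 - 0.001993 = 0.0003441 mol in a total volume of 0.03564 L.
[OH^-] = 0.0003441/0.03564 = 0.009654 M, so pOH = 2.02 and pH = 14.00 - 2.02 = 11.98.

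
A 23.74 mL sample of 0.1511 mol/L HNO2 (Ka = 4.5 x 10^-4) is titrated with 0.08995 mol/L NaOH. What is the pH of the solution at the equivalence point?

8.05

n(HNO2) = 0.1511 x 0.02374 = 0.003587 mol; V(NaOH) at equivalence = 0.003587/0.08995 = 0.03988 L.
At equivalence all the acid is converted to NO2-; total volume = 0.02374 + 0.03988 = 0.06362 L, so [NO2-] = 0.003587/0.06362 = 0.05638 M.
Kb = Kw/Ka = 1.0e-14 / 4.5 x 10^-4 = 2.22e-11.
[OH^-] = sqrt(Kb x [NO2-]) = sqrt(2.22e-11 x 0.05638) = 1.12e-6 M.
pOH = 5.95, so pH = 14.00 - 5.95 = 8.05.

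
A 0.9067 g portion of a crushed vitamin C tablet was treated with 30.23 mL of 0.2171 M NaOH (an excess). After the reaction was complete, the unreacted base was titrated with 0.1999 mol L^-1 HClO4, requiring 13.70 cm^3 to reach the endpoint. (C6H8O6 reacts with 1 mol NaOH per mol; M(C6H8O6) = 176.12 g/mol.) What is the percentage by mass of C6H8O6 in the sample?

74.3%

Total n(NaOH) added = 0.2171 x 0.03023 = 0.006563 mol.
n(HClO4) used = 0.1999 x 0.01370 = 0.002739 mol, which equals the excess n(NaOH).
So n(NaOH) consumed by the sample = 0.006563 - 0.002739 = 0.003824 mol.
n(C6H8O6) = 0.003824 / 1 = 0.003824 mol.
mass C6H8O6 = 0.003824 x 176.12 = 0.6735 g, so %C6H8O6 = 0.6735/0.9067 x 100 = 74.3%.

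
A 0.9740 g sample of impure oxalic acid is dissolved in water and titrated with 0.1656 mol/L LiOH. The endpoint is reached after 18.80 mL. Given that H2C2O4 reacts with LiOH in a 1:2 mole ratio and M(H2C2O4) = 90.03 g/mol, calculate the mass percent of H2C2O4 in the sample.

n(LiOH) = 0.1656 x 0.01880 = 0.003113 mol.
n(H2C2O4) = 0.003113 / 2 = 0.001557 mol.
mass of H2C2O4 = 0.001557 x 90.03 = 0.1401 g.
% purity = 0.1401 / 0.9740 x 100 = 14.4%.

14.4%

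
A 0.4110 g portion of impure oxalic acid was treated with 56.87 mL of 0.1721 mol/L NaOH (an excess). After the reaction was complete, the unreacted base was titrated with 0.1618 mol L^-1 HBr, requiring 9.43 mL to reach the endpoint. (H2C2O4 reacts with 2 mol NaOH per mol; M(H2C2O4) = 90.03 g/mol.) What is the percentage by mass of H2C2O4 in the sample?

Total n(NaOH) added = 0.1721 x 0.05687 = 0.009787 mol.
n(HBr) used = 0.1618 x 0.009430 = 0.001526 mol, which equals the excess n(NaOH).
So n(NaOH) consumed by the sample = 0.009787 - 0.001526 = 0.008262 mol.
n(H2C2O4) = 0.008262 / 2 = 0.004131 mol.
mass H2C2O4 = 0.004131 x 90.03 = 0.3719 g, so %H2C2O4 = 0.3719/0.4110 x 100 = 90.5%.

90.5%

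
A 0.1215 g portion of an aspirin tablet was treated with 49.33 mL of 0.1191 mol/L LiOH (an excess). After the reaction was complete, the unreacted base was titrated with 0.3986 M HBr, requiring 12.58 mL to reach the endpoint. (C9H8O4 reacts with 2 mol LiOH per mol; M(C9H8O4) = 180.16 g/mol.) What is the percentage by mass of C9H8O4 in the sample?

Total n(LiOH) added = 0.1191 x 0.04933 = 0.005875 mol.
n(HBr) used = 0.3986 x 0.01258 = 0.005014 mol, which equals the excess n(LiOH).
So n(LiOH) consumed by the sample = 0.005875 - 0.005014 = 0.0008608 mol.
n(C9H8O4) = 0.0008608 / 2 = 0.0004304 mol.
mass C9H8O4 = 0.0004304 x 180.16 = 0.07754 g, so %C9H8O4 = 0.07754/0.1215 x 100 = 63.8%.

63.8%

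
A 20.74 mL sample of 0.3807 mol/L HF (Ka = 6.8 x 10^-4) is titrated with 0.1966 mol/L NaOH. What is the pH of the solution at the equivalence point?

8.14

n(HF) = 0.3807 x 0.02074 = 0.007896 mol; V(NaOH) at equivalence = 0.007896/0.1966 = 0.04016 L.
At equivalence all the acid is converted to F-; total volume = 0.02074 + 0.04016 = 0.06090 L, so [F-] = 0.007896/0.06090 = 0.1296 M.
Kb = Kw/Ka = 1.0e-14 / 6.8 x 10^-4 = 1.47e-11.
[OH^-] = sqrt(Kb x [F-]) = sqrt(1.47e-11 x 0.1296) = 1.38e-6 M.
pOH = 5.86, so pH = 14.00 - 5.86 = 8.14.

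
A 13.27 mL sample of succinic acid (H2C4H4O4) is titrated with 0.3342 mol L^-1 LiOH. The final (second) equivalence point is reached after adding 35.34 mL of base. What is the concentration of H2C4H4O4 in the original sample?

0.445 M

n(LiOH) = 0.3342 x 0.03534 = 0.01181 mol.
At the final (second) equivalence point, 2 mol OH^- react per mol H2C4H4O4, so n(H2C4H4O4) = 0.01181 / 2 = 0.005905 mol.
[H2C4H4O4] = 0.005905 / 0.01327 L = 0.445 M.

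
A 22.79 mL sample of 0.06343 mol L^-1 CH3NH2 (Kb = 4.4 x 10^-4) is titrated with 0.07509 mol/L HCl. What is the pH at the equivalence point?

6.05

n(CH3NH2) = 0.06343 x 0.02279 = 0.001446 mol; V(HCl) at equivalence = 0.001446/0.07509 = 0.01925 L.
At equivalence the base is fully converted to CH3NH3+; total volume = 0.04204 L, so [CH3NH3+] = 0.001446/0.04204 = 0.03438 M.
Ka(CH3NH3+) = Kw/Kb = 1.0e-14 / 4.4 x 10^-4 = 2.27e-11.
[H^+] = sqrt(Ka x [CH3NH3+]) = sqrt(2.27e-11 x 0.03438) = 8.84e-7 M.
pH = -log(8.84e-7) = 6.05.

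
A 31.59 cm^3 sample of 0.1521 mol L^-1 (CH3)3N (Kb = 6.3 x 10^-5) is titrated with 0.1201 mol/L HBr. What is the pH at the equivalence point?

5.49

n((CH3)3N) = 0.1521 x 0.03159 = 0.004805 mol; V(HBr) at equivalence = 0.004805/0.1201 = 0.04001 L.
At equivalence the base is fully converted to (CH3)3NH+; total volume = 0.07160 L, so [(CH3)3NH+] = 0.004805/0.07160 = 0.06711 M.
Ka((CH3)3NH+) = Kw/Kb = 1.0e-14 / 6.3 x 10^-5 = 1.59e-10.
[H^+] = sqrt(Ka x [(CH3)3NH+]) = sqrt(1.59e-10 x 0.06711) = 3.26e-6 M.
pH = -log(3.26e-6) = 5.49.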